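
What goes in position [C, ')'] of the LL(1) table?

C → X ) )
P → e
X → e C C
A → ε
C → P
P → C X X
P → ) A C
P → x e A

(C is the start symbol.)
To find M[C, ')'], we find productions for C where ')' is in the predict set (PREDICT(N → α) = (FIRST(α) \ {ε}) ∪ (FOLLOW(N) if α ⇒* ε)).

Relevant sets:
  FIRST(X) = { 'e' }
  FIRST(P) = { ')', 'e', 'x' }

C → X ) ): PREDICT = { 'e' }
C → P: PREDICT = { ')', 'e', 'x' }
  ')' is in predict set, so this production goes in M[C, ')']

M[C, ')'] = C → P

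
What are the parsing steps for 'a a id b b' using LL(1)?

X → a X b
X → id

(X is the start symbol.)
LL(1) parsing maintains a stack (initially the start symbol over $) and the input. At each step: if the stack top is a terminal, match it against the current input token; if it is a non-terminal N, replace it with the RHS of M[N, lookahead] (the unique production whose predict set contains the lookahead).

Stack is shown with the top on the left.

Stack      Input         Action
-------------------------------
X $        a a id b b $  output X → a X b
a X b $    a a id b b $  match 'a'
X b $      a id b b $    output X → a X b
a X b b $  a id b b $    match 'a'
X b b $    id b b $      output X → id
id b b $   id b b $      match 'id'
b b $      b b $         match 'b'
b $        b $           match 'b'
$          $             accept

The string is accepted.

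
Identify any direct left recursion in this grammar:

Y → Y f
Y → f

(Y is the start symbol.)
Yes, Y is left-recursive

Y → Y f: LEFT RECURSIVE (starts with Y)
Y → f: starts with f

The grammar has direct left recursion on: Y.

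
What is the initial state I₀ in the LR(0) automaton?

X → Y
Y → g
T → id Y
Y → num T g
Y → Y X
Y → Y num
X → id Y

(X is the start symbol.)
{ [X → . Y], [X → . id Y], [X' → . X], [Y → . Y X], [Y → . Y num], [Y → . g], [Y → . num T g] }

First, augment the grammar with X' → X
I₀ = CLOSURE({ [X' → . X] }):
  [X' → . X] has the dot before X: add [X → . Y], [X → . id Y]
  [X → . Y] has the dot before Y: add [Y → . g], [Y → . num T g], [Y → . Y X], [Y → . Y num]
No further items can be added.

I₀ = { [X → . Y], [X → . id Y], [X' → . X], [Y → . Y X], [Y → . Y num], [Y → . g], [Y → . num T g] }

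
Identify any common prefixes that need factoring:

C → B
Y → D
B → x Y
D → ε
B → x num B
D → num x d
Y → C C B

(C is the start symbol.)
Left-factoring is needed when two productions for the same non-terminal
share a common prefix on the right-hand side.

Productions for Y:
  Y → D
  Y → C C B
Productions for B:
  B → x Y
  B → x num B
Productions for D:
  D → ε
  D → num x d

Found common prefix 'x' in productions for B

Answer: Yes, B has productions with common prefix 'x'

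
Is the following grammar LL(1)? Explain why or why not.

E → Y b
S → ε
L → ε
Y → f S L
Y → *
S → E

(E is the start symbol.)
A grammar is LL(1) if for each non-terminal N with multiple productions, the predict sets of those productions are pairwise disjoint, where PREDICT(N → α) = (FIRST(α) \ {ε}) ∪ (FOLLOW(N) if α ⇒* ε).

Relevant sets:
  FIRST(E) = { '*', 'f' }
  FOLLOW(S) = { 'b' }

For S:
  PREDICT(S → ε) = { 'b' }
  PREDICT(S → E) = { '*', 'f' }
For Y:
  PREDICT(Y → f S L) = { 'f' }
  PREDICT(Y → '*') = { '*' }
E, L have a single production, so nothing to check there.

All predict sets are disjoint. The grammar IS LL(1).

Answer: Yes, the grammar is LL(1).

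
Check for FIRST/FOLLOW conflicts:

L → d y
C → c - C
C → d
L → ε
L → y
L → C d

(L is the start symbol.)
Nullable non-terminals: L.
FIRST sets used below: FIRST(C) = { 'c', 'd' }

L: nullable alternative(s) L → ε; FOLLOW(L) = { $ }
  L → d y: FIRST \ {ε} = { 'd' } — disjoint from FOLLOW(L)
  L → ε: FIRST \ {ε} = { } — this is the only nullable alternative, skip
  L → y: FIRST \ {ε} = { 'y' } — disjoint from FOLLOW(L)
  L → C d: FIRST \ {ε} = { 'c', 'd' } — disjoint from FOLLOW(L)

C has no nullable alternative, so no FIRST/FOLLOW check is needed there.

No FIRST/FOLLOW conflicts found.

Answer: No FIRST/FOLLOW conflicts.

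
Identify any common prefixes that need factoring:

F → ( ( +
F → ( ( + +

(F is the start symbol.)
Yes, F has productions with common prefix '( ( +'

Left-factoring is needed when two productions for the same non-terminal
share a common prefix on the right-hand side.

Productions for F:
  F → ( ( +
  F → ( ( + +

Found common prefix '( ( +' in productions for F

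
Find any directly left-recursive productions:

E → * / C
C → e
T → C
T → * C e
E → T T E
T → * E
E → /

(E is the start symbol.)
No direct left recursion

Direct left recursion occurs when N → N α for some non-terminal N (the right-hand side begins with the left-hand side itself).

E → * / C: starts with '*'
C → e: starts with e
T → C: starts with C
T → * C e: starts with '*'
E → T T E: starts with T
T → * E: starts with '*'
E → /: starts with '/'

No direct left recursion found.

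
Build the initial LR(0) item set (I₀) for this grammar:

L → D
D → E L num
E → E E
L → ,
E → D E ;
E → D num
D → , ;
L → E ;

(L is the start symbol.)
{ [D → . , ;], [D → . E L num], [E → . D E ;], [E → . D num], [E → . E E], [L → . ,], [L → . D], [L → . E ;], [L' → . L] }

First, augment the grammar with L' → L
I₀ = CLOSURE({ [L' → . L] }):
  [L' → . L] has the dot before L: add [L → . D], [L → . ,], [L → . E ;]
  [L → . D] has the dot before D: add [D → . E L num], [D → . , ;]
  [L → . E ;] has the dot before E: add [E → . E E], [E → . D E ;], [E → . D num]
No further items can be added.

I₀ = { [D → . , ;], [D → . E L num], [E → . D E ;], [E → . D num], [E → . E E], [L → . ,], [L → . D], [L → . E ;], [L' → . L] }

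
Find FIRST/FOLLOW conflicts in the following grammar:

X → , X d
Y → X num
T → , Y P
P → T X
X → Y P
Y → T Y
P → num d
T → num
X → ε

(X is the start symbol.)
Yes. X → ',' X d with FOLLOW(X) on { ',' }; X → Y P with FOLLOW(X) on { ',', 'num' }

A FIRST/FOLLOW conflict occurs when a non-terminal N has a nullable alternative N → β (β ⇒* ε) and another alternative N → α with FIRST(α) ∩ FOLLOW(N) ≠ ∅: on such a lookahead the parser cannot decide between expanding α and letting N vanish via β.

Nullable non-terminals: X.
FIRST sets used below: FIRST(Y) = { ',', 'num' }

X: nullable alternative(s) X → ε; FOLLOW(X) = { $, ',', 'd', 'num' }
  X → , X d: FIRST \ {ε} = { ',' } — overlaps FOLLOW(X) on { ',' }: CONFLICT
  X → Y P: FIRST \ {ε} = { ',', 'num' } — overlaps FOLLOW(X) on { ',', 'num' }: CONFLICT
  X → ε: FIRST \ {ε} = { } — this is the only nullable alternative, skip

P, T, Y have no nullable alternative, so no FIRST/FOLLOW check is needed there.

So the grammar has 2 FIRST/FOLLOW conflicts (marked CONFLICT above).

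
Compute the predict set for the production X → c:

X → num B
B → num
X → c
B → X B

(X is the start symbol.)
PREDICT(X → c) = (FIRST(RHS) \ {ε}) ∪ (FOLLOW(X) if ε ∈ FIRST(RHS), i.e. RHS ⇒* ε)
FIRST(c) = { 'c' }
ε ∉ FIRST(c), so FOLLOW(X) is not added.
PREDICT(X → c) = { 'c' }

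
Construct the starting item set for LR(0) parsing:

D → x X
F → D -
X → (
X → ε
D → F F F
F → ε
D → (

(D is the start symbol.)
{ [D → . (], [D → . F F F], [D → . x X], [D' → . D], [F → . D -], [F → .] }

First, augment the grammar with D' → D
I₀ = CLOSURE({ [D' → . D] }):
  [D' → . D] has the dot before D: add [D → . x X], [D → . F F F], [D → . (]
  [D → . F F F] has the dot before F: add [F → . D -], [F → .]
No further items can be added.

I₀ = { [D → . (], [D → . F F F], [D → . x X], [D' → . D], [F → . D -], [F → .] }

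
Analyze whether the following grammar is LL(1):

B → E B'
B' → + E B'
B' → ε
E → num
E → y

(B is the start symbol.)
Relevant sets:
  FOLLOW(B') = { $ }

For B':
  PREDICT(B' → '+' E B') = { '+' }
  PREDICT(B' → ε) = { $ }
For E:
  PREDICT(E → num) = { 'num' }
  PREDICT(E → y) = { 'y' }
B has a single production, so nothing to check there.

All predict sets are disjoint. The grammar IS LL(1).

Answer: Yes, the grammar is LL(1).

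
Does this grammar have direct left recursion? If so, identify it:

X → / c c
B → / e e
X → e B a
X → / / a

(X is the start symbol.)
No direct left recursion

Direct left recursion occurs when N → N α for some non-terminal N (the right-hand side begins with the left-hand side itself).

X → / c c: starts with '/'
B → / e e: starts with '/'
X → e B a: starts with e
X → / / a: starts with '/'

No direct left recursion found.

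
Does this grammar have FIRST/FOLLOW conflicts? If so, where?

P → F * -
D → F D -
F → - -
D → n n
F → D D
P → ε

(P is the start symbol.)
A FIRST/FOLLOW conflict occurs when a non-terminal N has a nullable alternative N → β (β ⇒* ε) and another alternative N → α with FIRST(α) ∩ FOLLOW(N) ≠ ∅: on such a lookahead the parser cannot decide between expanding α and letting N vanish via β.

Nullable non-terminals: P.
FIRST sets used below: FIRST(F) = { '-', 'n' }

P: nullable alternative(s) P → ε; FOLLOW(P) = { $ }
  P → F * -: FIRST \ {ε} = { '-', 'n' } — disjoint from FOLLOW(P)
  P → ε: FIRST \ {ε} = { } — this is the only nullable alternative, skip

D, F have no nullable alternative, so no FIRST/FOLLOW check is needed there.

No FIRST/FOLLOW conflicts found.

Answer: No FIRST/FOLLOW conflicts.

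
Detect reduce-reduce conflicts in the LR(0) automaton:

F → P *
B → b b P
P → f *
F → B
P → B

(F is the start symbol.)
Yes — I1: [F → B .] vs [P → B .]

Augment with F' → F and build the canonical LR(0) collection (I0 = CLOSURE({[F' → . F]}), then GOTO on every symbol after a dot until no new states appear). It has 11 states:
  I0: { [B → . b b P], [F → . B], [F → . P *], [F' → . F], [P → . B], [P → . f *] }  — shift
  I1: { [F → B .], [P → B .] }  — 2 reduces
  I2: { [F' → F .] }  — accept
  I3: { [F → P . *] }  — shift
  I4: { [B → b . b P] }  — shift
  I5: { [P → f . *] }  — shift
  I6: { [P → f * .] }  — reduce
  I7: { [B → . b b P], [B → b b . P], [P → . B], [P → . f *] }  — shift
  I8: { [P → B .] }  — reduce
  I9: { [B → b b P .] }  — reduce
  I10: { [F → P * .] }  — reduce

I1 contains complete items [F → B .], [P → B .] — reduce-reduce conflict.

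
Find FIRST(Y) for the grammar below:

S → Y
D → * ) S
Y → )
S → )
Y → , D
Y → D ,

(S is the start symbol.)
To compute FIRST(Y), examine every production with Y on the left-hand side, reading each right-hand side left to right until a non-nullable symbol is reached.

FIRST sets of the other non-terminals involved (by the same procedure, iterated to a fixed point):
  FIRST(D) = { '*' }

From Y → ):
  - ')' is a terminal: add ')' and stop
From Y → , D:
  - ',' is a terminal: add ',' and stop
From Y → D ,:
  - D is a non-terminal: add FIRST(D) \ {ε} = { '*' }
    D is not nullable, so stop

Collecting: FIRST(Y) = { ')', '*', ',' }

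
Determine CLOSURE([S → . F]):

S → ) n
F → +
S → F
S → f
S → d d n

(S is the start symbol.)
{ [F → . +], [S → . F] }

Start with: [S → . F]
  [S → . F] has the dot before F: add [F → . +]
No further items can be added.

CLOSURE = { [F → . +], [S → . F] }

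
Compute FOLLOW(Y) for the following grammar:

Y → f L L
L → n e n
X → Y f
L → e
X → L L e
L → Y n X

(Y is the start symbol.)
Y is the start symbol, so $ ∈ FOLLOW(Y).
In X → Y f: Y is followed by f, add FIRST(f) \ {ε} = { 'f' }
In L → Y n X: Y is followed by n X, add FIRST(n X) \ {ε} = { 'n' }

Taking the union: FOLLOW(Y) = { $, 'f', 'n' }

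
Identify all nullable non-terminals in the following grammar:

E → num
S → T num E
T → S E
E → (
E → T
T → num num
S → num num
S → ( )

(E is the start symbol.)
None

A non-terminal is nullable if it can derive ε (the empty string): either it has an ε-production, or it has a production whose right-hand side consists entirely of nullable non-terminals.

There are no ε-productions, so no non-terminal can derive ε.
No non-terminals are nullable.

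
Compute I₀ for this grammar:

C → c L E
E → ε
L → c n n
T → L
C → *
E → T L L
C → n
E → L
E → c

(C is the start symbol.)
{ [C → . *], [C → . c L E], [C → . n], [C' → . C] }

First, augment the grammar with C' → C
I₀ = CLOSURE({ [C' → . C] }):
  [C' → . C] has the dot before C: add [C → . c L E], [C → . *], [C → . n]
No further items can be added.

I₀ = { [C → . *], [C → . c L E], [C → . n], [C' → . C] }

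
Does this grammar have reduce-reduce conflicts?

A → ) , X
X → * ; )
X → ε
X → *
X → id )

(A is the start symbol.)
A reduce-reduce conflict occurs when an LR(0) state has two complete items [A → α .] and [B → β .] — both call for a reduction, and with no lookahead the parser cannot choose between them.

Augment with A' → A and build the canonical LR(0) collection (I0 = CLOSURE({[A' → . A]}), then GOTO on every symbol after a dot until no new states appear). It has 10 states:
  I0: { [A → . ) , X], [A' → . A] }  — shift
  I1: { [A → ) . , X] }  — shift
  I2: { [A' → A .] }  — accept
  I3: { [A → ) , . X], [X → . * ; )], [X → . *], [X → . id )], [X → .] }  — shift, reduce
  I4: { [X → * . ; )], [X → * .] }  — shift, reduce
  I5: { [A → ) , X .] }  — reduce
  I6: { [X → id . )] }  — shift
  I7: { [X → id ) .] }  — reduce
  I8: { [X → * ; . )] }  — shift
  I9: { [X → * ; ) .] }  — reduce

No state contains more than one complete item.

Answer: No reduce-reduce conflicts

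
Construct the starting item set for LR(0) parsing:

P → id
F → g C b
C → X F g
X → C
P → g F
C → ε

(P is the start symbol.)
{ [P → . g F], [P → . id], [P' → . P] }

First, augment the grammar with P' → P
I₀ = CLOSURE({ [P' → . P] }):
  [P' → . P] has the dot before P: add [P → . id], [P → . g F]
No further items can be added.

I₀ = { [P → . g F], [P → . id], [P' → . P] }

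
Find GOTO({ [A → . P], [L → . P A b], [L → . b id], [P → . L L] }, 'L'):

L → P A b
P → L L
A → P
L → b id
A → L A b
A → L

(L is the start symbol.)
GOTO(I, 'L') = CLOSURE({ [A → αX.β] : [A → α.Xβ] ∈ I, X = 'L' })

Items with dot before 'L', with the dot advanced:
  [P → . L L] → [P → L . L]
Closure of the advanced items:
  [P → L . L] has the dot before L: add [L → . P A b], [L → . b id]
  [L → . P A b] has the dot before P: add [P → . L L]

GOTO = { [L → . P A b], [L → . b id], [P → . L L], [P → L . L] }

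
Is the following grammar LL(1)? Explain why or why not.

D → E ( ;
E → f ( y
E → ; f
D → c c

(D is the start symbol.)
Yes, the grammar is LL(1).

A grammar is LL(1) if for each non-terminal N with multiple productions, the predict sets of those productions are pairwise disjoint, where PREDICT(N → α) = (FIRST(α) \ {ε}) ∪ (FOLLOW(N) if α ⇒* ε).

Relevant sets:
  FIRST(E) = { ';', 'f' }

For D:
  PREDICT(D → E '(' ';') = { ';', 'f' }
  PREDICT(D → c c) = { 'c' }
For E:
  PREDICT(E → f '(' y) = { 'f' }
  PREDICT(E → ';' f) = { ';' }

All predict sets are disjoint. The grammar IS LL(1).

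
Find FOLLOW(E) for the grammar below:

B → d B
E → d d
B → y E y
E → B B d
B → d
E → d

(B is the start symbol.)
{ 'y' }

In B → y E y: E is followed by y, add FIRST(y) \ {ε} = { 'y' }

Taking the union: FOLLOW(E) = { 'y' }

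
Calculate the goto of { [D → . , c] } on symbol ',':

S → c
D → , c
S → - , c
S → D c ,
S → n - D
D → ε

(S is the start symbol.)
{ [D → , . c] }

GOTO(I, ',') = CLOSURE({ [A → αX.β] : [A → α.Xβ] ∈ I, X = ',' })

Items with dot before ',', with the dot advanced:
  [D → . , c] → [D → , . c]
Closure adds nothing (no advanced item has the dot before a non-terminal).

GOTO = { [D → , . c] }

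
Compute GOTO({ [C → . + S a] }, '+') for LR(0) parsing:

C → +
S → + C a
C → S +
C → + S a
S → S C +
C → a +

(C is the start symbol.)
GOTO(I, '+') = CLOSURE({ [A → αX.β] : [A → α.Xβ] ∈ I, X = '+' })

Items with dot before '+', with the dot advanced:
  [C → . + S a] → [C → + . S a]
Closure of the advanced items:
  [C → + . S a] has the dot before S: add [S → . + C a], [S → . S C +]

GOTO = { [C → + . S a], [S → . + C a], [S → . S C +] }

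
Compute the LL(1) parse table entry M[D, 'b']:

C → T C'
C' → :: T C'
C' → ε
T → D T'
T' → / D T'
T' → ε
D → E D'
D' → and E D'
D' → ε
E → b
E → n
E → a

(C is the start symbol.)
To find M[D, 'b'], we find productions for D where 'b' is in the predict set (PREDICT(N → α) = (FIRST(α) \ {ε}) ∪ (FOLLOW(N) if α ⇒* ε)).

Relevant sets:
  FIRST(E) = { 'a', 'b', 'n' }

D → E D': PREDICT = { 'a', 'b', 'n' }
  'b' is in predict set, so this production goes in M[D, 'b']

M[D, 'b'] = D → E D'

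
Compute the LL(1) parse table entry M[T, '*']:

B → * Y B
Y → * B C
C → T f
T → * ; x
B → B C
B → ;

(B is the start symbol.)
T → * ; x

To find M[T, '*'], we find productions for T where '*' is in the predict set (PREDICT(N → α) = (FIRST(α) \ {ε}) ∪ (FOLLOW(N) if α ⇒* ε)).

T → * ; x: PREDICT = { '*' }
  '*' is in predict set, so this production goes in M[T, '*']

M[T, '*'] = T → * ; x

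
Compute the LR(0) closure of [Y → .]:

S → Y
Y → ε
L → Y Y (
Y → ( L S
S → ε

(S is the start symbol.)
{ [Y → .] }

To compute CLOSURE, for each item [A → α.Bβ] where B is a non-terminal, add [B → .γ] for all productions B → γ; repeat for the newly added items until nothing changes.

Start with: [Y → .]
The dot is at the end, so nothing is added.

CLOSURE = { [Y → .] }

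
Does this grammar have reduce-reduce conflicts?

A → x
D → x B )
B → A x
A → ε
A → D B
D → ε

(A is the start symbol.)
A reduce-reduce conflict occurs when an LR(0) state has two complete items [A → α .] and [B → β .] — both call for a reduction, and with no lookahead the parser cannot choose between them.

Augment with A' → A and build the canonical LR(0) collection (I0 = CLOSURE({[A' → . A]}), then GOTO on every symbol after a dot until no new states appear). It has 9 states:
  I0: { [A → . D B], [A → . x], [A → .], [A' → . A], [D → . x B )], [D → .] }  — shift, 2 reduces
  I1: { [A' → A .] }  — accept
  I2: { [A → . D B], [A → . x], [A → .], [A → D . B], [B → . A x], [D → . x B )], [D → .] }  — shift, 2 reduces
  I3: { [A → . D B], [A → . x], [A → .], [A → x .], [B → . A x], [D → . x B )], [D → .], [D → x . B )] }  — shift, 3 reduces
  I4: { [B → A . x] }  — shift
  I5: { [D → x B . )] }  — shift
  I6: { [D → x B ) .] }  — reduce
  I7: { [B → A x .] }  — reduce
  I8: { [A → D B .] }  — reduce

I0 contains complete items [A → .], [D → .] — reduce-reduce conflict.
I2 contains complete items [A → .], [D → .] — reduce-reduce conflict.
I3 contains complete items [A → .], [A → x .], [D → .] — reduce-reduce conflict.

Answer: Yes — I0: [A → .] vs [D → .]; I2: [A → .] vs [D → .]; I3: [A → .] vs [A → x .]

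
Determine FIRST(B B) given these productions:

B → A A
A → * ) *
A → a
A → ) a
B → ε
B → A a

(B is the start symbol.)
{ ')', '*', 'a', ε }

FIRST sets of the non-terminals involved (from the grammar, by fixed-point iteration):
  FIRST(B) = { ')', '*', 'a', ε }

To compute FIRST(B B), process the symbols left to right:
Symbol B is a non-terminal. Add FIRST(B) \ {ε} = { ')', '*', 'a' }
B is nullable (ε ∈ FIRST(B)), continue to the next symbol.
Symbol B is a non-terminal. Add FIRST(B) \ {ε} = { ')', '*', 'a' }
B is nullable (ε ∈ FIRST(B)), continue to the next symbol.
All symbols are nullable, so ε is in the result.
FIRST(B B) = { ')', '*', 'a', ε }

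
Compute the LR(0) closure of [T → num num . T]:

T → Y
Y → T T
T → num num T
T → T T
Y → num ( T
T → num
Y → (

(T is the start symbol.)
{ [T → . T T], [T → . Y], [T → . num num T], [T → . num], [T → num num . T], [Y → . (], [Y → . T T], [Y → . num ( T] }

To compute CLOSURE, for each item [A → α.Bβ] where B is a non-terminal, add [B → .γ] for all productions B → γ; repeat for the newly added items until nothing changes.

Start with: [T → num num . T]
  [T → num num . T] has the dot before T: add [T → . Y], [T → . num num T], [T → . T T], [T → . num]
  [T → . Y] has the dot before Y: add [Y → . T T], [Y → . num ( T], [Y → . (]
No further items can be added.

CLOSURE = { [T → . T T], [T → . Y], [T → . num num T], [T → . num], [T → num num . T], [Y → . (], [Y → . T T], [Y → . num ( T] }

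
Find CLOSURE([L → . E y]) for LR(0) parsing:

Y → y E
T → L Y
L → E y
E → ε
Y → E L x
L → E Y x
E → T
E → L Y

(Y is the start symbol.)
{ [E → . L Y], [E → . T], [E → .], [L → . E Y x], [L → . E y], [T → . L Y] }

To compute CLOSURE, for each item [A → α.Bβ] where B is a non-terminal, add [B → .γ] for all productions B → γ; repeat for the newly added items until nothing changes.

Start with: [L → . E y]
  [L → . E y] has the dot before E: add [E → .], [E → . T], [E → . L Y]
  [E → . T] has the dot before T: add [T → . L Y]
  [E → . L Y] has the dot before L: add [L → . E Y x]
No further items can be added.

CLOSURE = { [E → . L Y], [E → . T], [E → .], [L → . E Y x], [L → . E y], [T → . L Y] }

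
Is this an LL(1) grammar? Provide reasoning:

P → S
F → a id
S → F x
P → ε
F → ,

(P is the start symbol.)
A grammar is LL(1) if for each non-terminal N with multiple productions, the predict sets of those productions are pairwise disjoint, where PREDICT(N → α) = (FIRST(α) \ {ε}) ∪ (FOLLOW(N) if α ⇒* ε).

Relevant sets:
  FIRST(S) = { ',', 'a' }
  FOLLOW(P) = { $ }

For P:
  PREDICT(P → S) = { ',', 'a' }
  PREDICT(P → ε) = { $ }
For F:
  PREDICT(F → a id) = { 'a' }
  PREDICT(F → ',') = { ',' }
S has a single production, so nothing to check there.

All predict sets are disjoint. The grammar IS LL(1).

Answer: Yes, the grammar is LL(1).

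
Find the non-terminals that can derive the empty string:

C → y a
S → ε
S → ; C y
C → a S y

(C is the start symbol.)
{ 'S' }

ε-productions: S → ε
So S is immediately nullable.
No further non-terminal can be added: every production for the remaining non-terminals contains a terminal or a non-nullable non-terminal.
Nullable = { 'S' }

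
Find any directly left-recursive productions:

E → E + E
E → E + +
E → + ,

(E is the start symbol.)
E → E + E: LEFT RECURSIVE (starts with E)
E → E + +: LEFT RECURSIVE (starts with E)
E → + ,: starts with '+'

The grammar has direct left recursion on: E.

Answer: Yes, E is left-recursive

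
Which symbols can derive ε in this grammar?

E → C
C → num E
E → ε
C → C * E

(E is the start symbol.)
{ 'E' }

A non-terminal is nullable if it can derive ε (the empty string): either it has an ε-production, or it has a production whose right-hand side consists entirely of nullable non-terminals.

ε-productions: E → ε
So E is immediately nullable.
No further non-terminal can be added: every production for the remaining non-terminals contains a terminal or a non-nullable non-terminal.
Nullable = { 'E' }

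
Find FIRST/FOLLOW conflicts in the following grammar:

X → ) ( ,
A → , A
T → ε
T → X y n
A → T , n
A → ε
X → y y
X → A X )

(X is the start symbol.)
Yes. A → ',' A with FOLLOW(A) on { ',' }; A → T ',' n with FOLLOW(A) on { ')', ',', 'y' }; T → X y n with FOLLOW(T) on { ',' }

A FIRST/FOLLOW conflict occurs when a non-terminal N has a nullable alternative N → β (β ⇒* ε) and another alternative N → α with FIRST(α) ∩ FOLLOW(N) ≠ ∅: on such a lookahead the parser cannot decide between expanding α and letting N vanish via β.

Nullable non-terminals: A, T.
FIRST sets used below: FIRST(T) = { ')', ',', 'y', ε }, FIRST(X) = { ')', ',', 'y' }

A: nullable alternative(s) A → ε; FOLLOW(A) = { ')', ',', 'y' }
  A → , A: FIRST \ {ε} = { ',' } — overlaps FOLLOW(A) on { ',' }: CONFLICT
  A → T , n: FIRST \ {ε} = { ')', ',', 'y' } — overlaps FOLLOW(A) on { ')', ',', 'y' }: CONFLICT
  A → ε: FIRST \ {ε} = { } — this is the only nullable alternative, skip

T: nullable alternative(s) T → ε; FOLLOW(T) = { ',' }
  T → ε: FIRST \ {ε} = { } — this is the only nullable alternative, skip
  T → X y n: FIRST \ {ε} = { ')', ',', 'y' } — overlaps FOLLOW(T) on { ',' }: CONFLICT

X has no nullable alternative, so no FIRST/FOLLOW check is needed there.

So the grammar has 3 FIRST/FOLLOW conflicts (marked CONFLICT above).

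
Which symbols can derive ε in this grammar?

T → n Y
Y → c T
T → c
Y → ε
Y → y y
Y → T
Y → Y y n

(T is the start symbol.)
{ 'Y' }

A non-terminal is nullable if it can derive ε (the empty string): either it has an ε-production, or it has a production whose right-hand side consists entirely of nullable non-terminals.

ε-productions: Y → ε
So Y is immediately nullable.
No further non-terminal can be added: every production for the remaining non-terminals contains a terminal or a non-nullable non-terminal.
Nullable = { 'Y' }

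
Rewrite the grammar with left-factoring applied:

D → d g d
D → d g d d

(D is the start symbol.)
Left-factoring transforms A → αβ₁ | αβ₂ into A → αA' and A' → β₁ | β₂
(α is the longest common prefix among the alternatives). Repeat until
no nonterminal has two alternatives with a common prefix.

Round 1: D has alternatives sharing prefix 'd g d'. Introduce D': D → d g d D'
  Add: D' → ε
  Add: D' → d

No remaining common prefixes — done.

Resulting grammar:
D → d g d D'
D' → ε
D' → d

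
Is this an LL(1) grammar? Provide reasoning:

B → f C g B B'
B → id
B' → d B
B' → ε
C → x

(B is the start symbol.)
A grammar is LL(1) if for each non-terminal N with multiple productions, the predict sets of those productions are pairwise disjoint, where PREDICT(N → α) = (FIRST(α) \ {ε}) ∪ (FOLLOW(N) if α ⇒* ε).

Relevant sets:
  FOLLOW(B') = { $, 'd' }

For B:
  PREDICT(B → f C g B B') = { 'f' }
  PREDICT(B → id) = { 'id' }
For B':
  PREDICT(B' → d B) = { 'd' }
  PREDICT(B' → ε) = { $, 'd' }
C has a single production, so nothing to check there.

Conflict found: Predict set conflict for B': { 'd' }
The grammar is NOT LL(1).

Answer: No. Predict set conflict for B': { 'd' }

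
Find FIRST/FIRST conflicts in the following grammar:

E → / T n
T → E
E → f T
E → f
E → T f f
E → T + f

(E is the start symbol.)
FIRST sets of the non-terminals at (or reachable through a nullable prefix from) the front of some alternative:
  FIRST(T) = { '/', 'f' }

Productions for E:
  E → / T n: FIRST = { '/' }
  E → f T: FIRST = { 'f' }
  E → f: FIRST = { 'f' }
  E → T f f: FIRST = { '/', 'f' }
  E → T + f: FIRST = { '/', 'f' }
T has only one production, so no FIRST/FIRST conflict is possible there.

Conflict for E: E → / T n and E → T f f
  Overlap: { '/' }
Conflict for E: E → / T n and E → T + f
  Overlap: { '/' }
Conflict for E: E → f T and E → f
  Overlap: { 'f' }
Conflict for E: E → f T and E → T f f
  Overlap: { 'f' }
Conflict for E: E → f T and E → T + f
  Overlap: { 'f' }
Conflict for E: E → f and E → T f f
  Overlap: { 'f' }
Conflict for E: E → f and E → T + f
  Overlap: { 'f' }
Conflict for E: E → T f f and E → T + f
  Overlap: { '/', 'f' }

Answer: Yes. E → '/' T n / E → T f f on { '/' }; E → '/' T n / E → T '+' f on { '/' }; E → f T / E → f on { 'f' }; E → f T / E → T f f on { 'f' }; E → f T / E → T '+' f on { 'f' }; E → f / E → T f f on { 'f' }; E → f / E → T '+' f on { 'f' }; E → T f f / E → T '+' f on { '/', 'f' }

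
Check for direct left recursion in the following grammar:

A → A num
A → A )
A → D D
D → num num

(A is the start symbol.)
Yes, A is left-recursive

A → A num: LEFT RECURSIVE (starts with A)
A → A ): LEFT RECURSIVE (starts with A)
A → D D: starts with D
D → num num: starts with num

The grammar has direct left recursion on: A.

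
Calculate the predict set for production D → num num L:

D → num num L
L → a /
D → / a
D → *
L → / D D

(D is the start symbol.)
PREDICT(D → num num L) = (FIRST(RHS) \ {ε}) ∪ (FOLLOW(D) if ε ∈ FIRST(RHS), i.e. RHS ⇒* ε)
FIRST(num num L) = { 'num' }
ε ∉ FIRST(num num L), so FOLLOW(D) is not added.
PREDICT(D → num num L) = { 'num' }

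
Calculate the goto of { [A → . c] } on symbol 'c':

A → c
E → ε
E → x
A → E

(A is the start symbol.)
GOTO(I, 'c') = CLOSURE({ [A → αX.β] : [A → α.Xβ] ∈ I, X = 'c' })

Items with dot before 'c', with the dot advanced:
  [A → . c] → [A → c .]
Closure adds nothing (no advanced item has the dot before a non-terminal).

GOTO = { [A → c .] }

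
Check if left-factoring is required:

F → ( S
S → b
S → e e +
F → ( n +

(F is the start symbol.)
Left-factoring is needed when two productions for the same non-terminal
share a common prefix on the right-hand side.

Productions for F:
  F → ( S
  F → ( n +
Productions for S:
  S → b
  S → e e +

Found common prefix '(' in productions for F

Answer: Yes, F has productions with common prefix '('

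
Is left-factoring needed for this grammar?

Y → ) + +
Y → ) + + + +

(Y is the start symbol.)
Left-factoring is needed when two productions for the same non-terminal
share a common prefix on the right-hand side.

Productions for Y:
  Y → ) + +
  Y → ) + + + +

Found common prefix ') + +' in productions for Y

Answer: Yes, Y has productions with common prefix ') + +'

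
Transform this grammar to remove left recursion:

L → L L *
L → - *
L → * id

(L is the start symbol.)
L is directly left-recursive. The standard transformation for
  A → A α₁ | ... | A α_m | β₁ | ... | β_n
is
  A  → β₁ A' | ... | β_n A'
  A' → α₁ A' | ... | α_m A' | ε

L → - * becomes L → - * L'
L → * id becomes L → * id L'
L → L L * becomes L' → L * L'
Add L' → ε

Resulting grammar:
L → - * L'
L → * id L'
L' → L * L'
L' → ε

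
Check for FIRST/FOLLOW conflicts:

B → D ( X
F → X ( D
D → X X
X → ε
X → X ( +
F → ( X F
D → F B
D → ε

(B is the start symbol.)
A FIRST/FOLLOW conflict occurs when a non-terminal N has a nullable alternative N → β (β ⇒* ε) and another alternative N → α with FIRST(α) ∩ FOLLOW(N) ≠ ∅: on such a lookahead the parser cannot decide between expanding α and letting N vanish via β.

Nullable non-terminals: D, X.
FIRST sets used below: FIRST(X) = { '(', ε }, FIRST(F) = { '(' }

D: nullable alternative(s) D → X X, D → ε; FOLLOW(D) = { '(' }
  D → X X: FIRST \ {ε} = { '(' } — overlaps FOLLOW(D) on { '(' }: CONFLICT
  D → F B: FIRST \ {ε} = { '(' } — overlaps FOLLOW(D) on { '(' }: CONFLICT
  D → ε: FIRST \ {ε} = { } — disjoint from FOLLOW(D)

X: nullable alternative(s) X → ε; FOLLOW(X) = { $, '(' }
  X → ε: FIRST \ {ε} = { } — this is the only nullable alternative, skip
  X → X ( +: FIRST \ {ε} = { '(' } — overlaps FOLLOW(X) on { '(' }: CONFLICT

B, F have no nullable alternative, so no FIRST/FOLLOW check is needed there.

So the grammar has 3 FIRST/FOLLOW conflicts (marked CONFLICT above).

Answer: Yes. D → X X with FOLLOW(D) on { '(' }; D → F B with FOLLOW(D) on { '(' }; X → X '(' '+' with FOLLOW(X) on { '(' }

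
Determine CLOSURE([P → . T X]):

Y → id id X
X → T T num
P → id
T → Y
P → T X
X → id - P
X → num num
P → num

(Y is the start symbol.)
{ [P → . T X], [T → . Y], [Y → . id id X] }

Start with: [P → . T X]
  [P → . T X] has the dot before T: add [T → . Y]
  [T → . Y] has the dot before Y: add [Y → . id id X]
No further items can be added.

CLOSURE = { [P → . T X], [T → . Y], [Y → . id id X] }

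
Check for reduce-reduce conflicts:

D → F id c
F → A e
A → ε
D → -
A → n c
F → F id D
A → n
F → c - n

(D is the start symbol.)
A reduce-reduce conflict occurs when an LR(0) state has two complete items [A → α .] and [B → β .] — both call for a reduction, and with no lookahead the parser cannot choose between them.

Augment with D' → D and build the canonical LR(0) collection (I0 = CLOSURE({[D' → . D]}), then GOTO on every symbol after a dot until no new states appear). It has 14 states:
  I0: { [A → . n c], [A → . n], [A → .], [D → . -], [D → . F id c], [D' → . D], [F → . A e], [F → . F id D], [F → . c - n] }  — shift, reduce
  I1: { [D → - .] }  — reduce
  I2: { [F → A . e] }  — shift
  I3: { [D' → D .] }  — accept
  I4: { [D → F . id c], [F → F . id D] }  — shift
  I5: { [F → c . - n] }  — shift
  I6: { [A → n . c], [A → n .] }  — shift, reduce
  I7: { [A → n c .] }  — reduce
  I8: { [F → c - . n] }  — shift
  I9: { [F → c - n .] }  — reduce
  I10: { [A → . n c], [A → . n], [A → .], [D → . -], [D → . F id c], [D → F id . c], [F → . A e], [F → . F id D], [F → . c - n], [F → F id . D] }  — shift, reduce
  I11: { [F → F id D .] }  — reduce
  I12: { [D → F id c .], [F → c . - n] }  — shift, reduce
  I13: { [F → A e .] }  — reduce

No state contains more than one complete item.

Answer: No reduce-reduce conflicts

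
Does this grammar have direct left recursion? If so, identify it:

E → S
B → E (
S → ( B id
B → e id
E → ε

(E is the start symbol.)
E → S: starts with S
B → E (: starts with E
S → ( B id: starts with '('
B → e id: starts with e
E → ε: starts with ε

No direct left recursion found.

Answer: No direct left recursion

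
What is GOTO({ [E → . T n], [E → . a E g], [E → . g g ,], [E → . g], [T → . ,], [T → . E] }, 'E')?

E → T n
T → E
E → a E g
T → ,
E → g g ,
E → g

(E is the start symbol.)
GOTO(I, 'E') = CLOSURE({ [A → αX.β] : [A → α.Xβ] ∈ I, X = 'E' })

Items with dot before 'E', with the dot advanced:
  [T → . E] → [T → E .]
Closure adds nothing (no advanced item has the dot before a non-terminal).

GOTO = { [T → E .] }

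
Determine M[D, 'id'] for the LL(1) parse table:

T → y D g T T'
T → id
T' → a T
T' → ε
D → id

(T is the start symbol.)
To find M[D, 'id'], we find productions for D where 'id' is in the predict set (PREDICT(N → α) = (FIRST(α) \ {ε}) ∪ (FOLLOW(N) if α ⇒* ε)).

D → id: PREDICT = { 'id' }
  'id' is in predict set, so this production goes in M[D, 'id']

M[D, 'id'] = D → id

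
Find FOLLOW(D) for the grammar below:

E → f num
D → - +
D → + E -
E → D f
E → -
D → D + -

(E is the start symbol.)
{ '+', 'f' }

To compute FOLLOW(D), find every occurrence of D on a right-hand side N → α D β: add FIRST(β) \ {ε}, and if β is empty or nullable also add FOLLOW(N). Iterate to a fixed point.

In E → D f: D is followed by f, add FIRST(f) \ {ε} = { 'f' }
In D → D + -: D is followed by '+' '-', add FIRST('+' '-') \ {ε} = { '+' }

Taking the union: FOLLOW(D) = { '+', 'f' }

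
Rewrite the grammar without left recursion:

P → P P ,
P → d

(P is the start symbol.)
P → d P'
P' → P , P'
P' → ε

P is directly left-recursive. The standard transformation for
  A → A α₁ | ... | A α_m | β₁ | ... | β_n
is
  A  → β₁ A' | ... | β_n A'
  A' → α₁ A' | ... | α_m A' | ε

P → d becomes P → d P'
P → P P , becomes P' → P , P'
Add P' → ε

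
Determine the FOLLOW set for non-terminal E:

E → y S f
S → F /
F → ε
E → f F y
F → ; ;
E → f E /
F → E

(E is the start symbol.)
{ $, '/', 'y' }

To compute FOLLOW(E), find every occurrence of E on a right-hand side N → α E β: add FIRST(β) \ {ε}, and if β is empty or nullable also add FOLLOW(N). Iterate to a fixed point.

E is the start symbol, so $ ∈ FOLLOW(E).
In E → f E /: E is followed by '/', add FIRST('/') \ {ε} = { '/' }
In F → E: E is at the end, add FOLLOW(F)

The FOLLOW sets referred to above (computed the same way, to a fixed point):
  FOLLOW(F) = { '/', 'y' }

Taking the union: FOLLOW(E) = { $, '/', 'y' }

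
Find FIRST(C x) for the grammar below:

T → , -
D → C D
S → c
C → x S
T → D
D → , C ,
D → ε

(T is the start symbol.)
FIRST sets of the non-terminals involved (from the grammar, by fixed-point iteration):
  FIRST(C) = { 'x' }

To compute FIRST(C x), process the symbols left to right:
Symbol C is a non-terminal. Add FIRST(C) \ {ε} = { 'x' }
C is not nullable (ε ∉ FIRST(C)), so stop here.
FIRST(C x) = { 'x' }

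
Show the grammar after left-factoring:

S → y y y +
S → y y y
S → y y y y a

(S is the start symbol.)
Left-factoring transforms A → αβ₁ | αβ₂ into A → αA' and A' → β₁ | β₂
(α is the longest common prefix among the alternatives). Repeat until
no nonterminal has two alternatives with a common prefix.

Round 1: S has alternatives sharing prefix 'y y y'. Introduce S': S → y y y S'
  Add: S' → +
  Add: S' → ε
  Add: S' → y a

No remaining common prefixes — done.

Resulting grammar:
S → y y y S'
S' → +
S' → ε
S' → y a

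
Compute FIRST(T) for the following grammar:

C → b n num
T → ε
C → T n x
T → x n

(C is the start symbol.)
To compute FIRST(T), examine every production with T on the left-hand side, reading each right-hand side left to right until a non-nullable symbol is reached.

From T → ε:
  - ε-production, so ε ∈ FIRST(T)
From T → x n:
  - x is a terminal: add 'x' and stop

Collecting: FIRST(T) = { 'x', ε }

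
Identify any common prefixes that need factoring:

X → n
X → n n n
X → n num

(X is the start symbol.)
Left-factoring is needed when two productions for the same non-terminal
share a common prefix on the right-hand side.

Productions for X:
  X → n
  X → n n n
  X → n num

Found common prefix 'n' in productions for X

Answer: Yes, X has productions with common prefix 'n'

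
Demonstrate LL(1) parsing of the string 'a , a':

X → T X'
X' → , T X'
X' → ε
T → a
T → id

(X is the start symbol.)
Stack is shown with the top on the left.

Stack     Input    Action
-------------------------
X $       a , a $  output X → T X'
T X' $    a , a $  output T → a
a X' $    a , a $  match 'a'
X' $      , a $    output X' → , T X'
, T X' $  , a $    match ','
T X' $    a $      output T → a
a X' $    a $      match 'a'
X' $      $        output X' → ε
$         $        accept

The string is accepted.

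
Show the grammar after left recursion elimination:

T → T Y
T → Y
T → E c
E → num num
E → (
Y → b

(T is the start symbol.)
T → Y T'
T → E c T'
T' → Y T'
T' → ε
E → num num
E → (
Y → b

T is directly left-recursive. The standard transformation for
  A → A α₁ | ... | A α_m | β₁ | ... | β_n
is
  A  → β₁ A' | ... | β_n A'
  A' → α₁ A' | ... | α_m A' | ε

T → Y becomes T → Y T'
T → E c becomes T → E c T'
T → T Y becomes T' → Y T'
Add T' → ε

Productions for other non-terminals are unchanged:
  E → num num
  E → (
  Y → b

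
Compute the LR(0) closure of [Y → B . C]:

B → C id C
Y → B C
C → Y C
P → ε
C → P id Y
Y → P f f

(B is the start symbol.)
Start with: [Y → B . C]
  [Y → B . C] has the dot before C: add [C → . Y C], [C → . P id Y]
  [C → . Y C] has the dot before Y: add [Y → . B C], [Y → . P f f]
  [C → . P id Y] has the dot before P: add [P → .]
  [Y → . B C] has the dot before B: add [B → . C id C]
No further items can be added.

CLOSURE = { [B → . C id C], [C → . P id Y], [C → . Y C], [P → .], [Y → . B C], [Y → . P f f], [Y → B . C] }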